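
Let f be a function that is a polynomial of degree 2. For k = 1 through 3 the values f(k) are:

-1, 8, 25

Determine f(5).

Write f(k) = ak² + bk + c; the 3 given values yield a linear system in the 3 coefficients.
Solving, f(k) = 4k² - 3k - 2.
Then f(5) = 83.

83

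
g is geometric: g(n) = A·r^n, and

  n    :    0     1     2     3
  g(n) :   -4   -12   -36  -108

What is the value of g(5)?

Consecutive ratio: -12/(-4) = 3, and -36/(-12) = 3, so r = 3.
Then A·3^0 = -4 gives A = -4, and g(n) = -4·3^n.
g(5) = -4·3^5 = -972.

-972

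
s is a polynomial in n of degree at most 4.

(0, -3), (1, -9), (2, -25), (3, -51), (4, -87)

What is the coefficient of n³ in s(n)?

Write s(n) = an^4 + bn³ + cn² + dn + e; the 5 given values yield a linear system in the 5 coefficients.
Solving, the top 2 coefficients vanish, and s(n) = -5n² - n - 3.
The coefficient of n³ is 0.

0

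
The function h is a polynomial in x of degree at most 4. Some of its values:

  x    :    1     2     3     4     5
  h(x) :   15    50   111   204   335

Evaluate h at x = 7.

735

First differences: 35, 61, 93, 131. Second differences: 26, 32, 38. Third differences: 6, 6.
Level-3 differences are constant, so h has degree 3.
Fitting a degree-3 polynomial gives h(x) = x³ + 7x² + 7x.
Then h(7) = 735.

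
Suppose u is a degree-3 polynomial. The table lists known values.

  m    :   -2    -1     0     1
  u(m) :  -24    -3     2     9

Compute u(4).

Write u(m) = am³ + bm² + cm + d; the 4 given values yield a linear system in the 4 coefficients.
Solving, u(m) = 3m³ + m² + 3m + 2.
Then u(4) = 222.

222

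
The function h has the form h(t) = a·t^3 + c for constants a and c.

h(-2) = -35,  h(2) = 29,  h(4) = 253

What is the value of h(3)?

105

From h(-2) = -35 and h(2) = 29: -8a + c = -35 and 8a + c = 29.
Subtracting: 16a = 64, so a = 4; then c = -35 − 4·(-8) = -3.
So h(t) = 4t³ − 3, and h(3) = 105.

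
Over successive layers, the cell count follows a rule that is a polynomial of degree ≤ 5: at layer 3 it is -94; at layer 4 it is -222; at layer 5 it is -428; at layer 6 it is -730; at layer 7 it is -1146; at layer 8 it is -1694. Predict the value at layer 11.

-4310

Write the value at k as g(k).
Write g(k) = ak^5 + bk^4 + ck³ + dk² + ek + p; the 6 given values yield a linear system in the 6 coefficients.
Solving, the top 2 coefficients vanish, and g(k) = -3k³ - 3k² + 4k + 2.
Then g(11) = -4310.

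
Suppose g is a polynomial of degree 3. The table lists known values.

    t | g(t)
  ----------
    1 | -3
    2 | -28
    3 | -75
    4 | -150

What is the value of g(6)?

Write g(t) = at³ + bt² + ct + d; the 4 given values yield a linear system in the 4 coefficients.
Solving, g(t) = -t³ - 5t² - 3t + 6.
Then g(6) = -408.

-408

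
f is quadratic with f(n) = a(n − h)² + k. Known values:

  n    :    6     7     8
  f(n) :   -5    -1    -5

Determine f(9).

First differences 4, -4; second difference -8 = 2a, so a = -4.
Expanding, the n-coefficient is −2ah = 8h; matching it to the data gives h = 7, and then k = -1.
So f(n) = -4(n − 7)² − 1.
f(9) = -4·2² − 1 = -17.

-17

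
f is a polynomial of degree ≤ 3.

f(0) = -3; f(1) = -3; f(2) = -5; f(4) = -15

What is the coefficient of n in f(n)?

1

Write f(n) = an³ + bn² + cn + d; the 4 given values yield a linear system in the 4 coefficients.
Solving, the leading coefficient vanishes, and f(n) = -n² + n - 3.
The coefficient of n is 1.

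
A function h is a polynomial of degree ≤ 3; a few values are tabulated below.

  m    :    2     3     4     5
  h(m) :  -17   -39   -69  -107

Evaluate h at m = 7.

Write h(m) = am³ + bm² + cm + d; the 4 given values yield a linear system in the 4 coefficients.
Solving, the leading coefficient vanishes, and h(m) = -4m² - 2m + 3.
Then h(7) = -207.

-207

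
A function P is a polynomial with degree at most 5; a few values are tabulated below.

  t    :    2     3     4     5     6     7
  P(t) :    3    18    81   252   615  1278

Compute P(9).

First differences: 15, 63, 171, 363, 663. Second differences: 48, 108, 192, 300. Third differences: 60, 84, 108. Fourth differences: 24, 24.
Level-4 differences are constant, so P has degree 4.
Fitting a degree-4 polynomial gives P(t) = t^4 - 4t³ + 5t² + t - 3.
Then P(9) = 4056.

4056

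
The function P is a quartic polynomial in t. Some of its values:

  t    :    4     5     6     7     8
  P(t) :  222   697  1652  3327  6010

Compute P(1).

Write P(t) = at^4 + bt³ + ct² + dt + e; the 5 given values yield a linear system in the 5 coefficients.
Solving, P(t) = 2t^4 - 4t³ - 2t² - t + 2.
Then P(1) = -3.

-3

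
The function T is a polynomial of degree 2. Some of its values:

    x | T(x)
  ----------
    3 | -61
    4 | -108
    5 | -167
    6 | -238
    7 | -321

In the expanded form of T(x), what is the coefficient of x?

-5

Write T(x) = ax² + bx + c; the 5 given values yield a linear system in the 3 coefficients.
Solving, T(x) = -6x² - 5x + 8.
The coefficient of x is -5.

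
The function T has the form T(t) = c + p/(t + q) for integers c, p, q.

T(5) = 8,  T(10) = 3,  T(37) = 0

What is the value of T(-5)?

-7

(T(t) − c)(t + q) = p for each data point; the three points give a linear system in c and q, then p follows.
Solving: c = -1, q = -1, p = 36, so T(t) = -1 + 36/(t − 1).
Then T(-5) = -1 + 36/(-6) = -7.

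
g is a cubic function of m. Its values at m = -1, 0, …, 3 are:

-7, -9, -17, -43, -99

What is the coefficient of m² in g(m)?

Write g(m) = am³ + bm² + cm + d; the 5 given values yield a linear system in the 4 coefficients.
Solving, g(m) = -2m³ - 3m² - 3m - 9.
The coefficient of m² is -3.

-3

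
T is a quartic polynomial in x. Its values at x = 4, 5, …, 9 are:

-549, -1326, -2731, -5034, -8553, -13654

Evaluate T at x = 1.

First differences: -777, -1405, -2303, -3519, -5101. Second differences: -628, -898, -1216, -1582. Third differences: -270, -318, -366. Fourth differences: -48, -48.
Level-4 differences are constant, so T has degree 4.
Fitting a degree-4 polynomial gives T(x) = -2x^4 - x³ + 3x² - 5x - 1.
Then T(1) = -6.

-6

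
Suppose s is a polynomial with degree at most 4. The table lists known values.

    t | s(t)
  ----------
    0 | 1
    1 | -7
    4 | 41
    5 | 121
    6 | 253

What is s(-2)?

-19

Write s(t) = at^4 + bt³ + ct² + dt + e; the 5 given values yield a linear system in the 5 coefficients.
Solving, the leading coefficient vanishes, and s(t) = 2t³ - 4t² - 6t + 1.
Then s(-2) = -19.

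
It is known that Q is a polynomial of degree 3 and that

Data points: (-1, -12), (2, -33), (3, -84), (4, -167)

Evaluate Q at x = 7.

-668

Write Q(x) = ax³ + bx² + cx + d; the 4 given values yield a linear system in the 4 coefficients.
Solving, Q(x) = -x³ - 7x² + 3x - 3.
Then Q(7) = -668.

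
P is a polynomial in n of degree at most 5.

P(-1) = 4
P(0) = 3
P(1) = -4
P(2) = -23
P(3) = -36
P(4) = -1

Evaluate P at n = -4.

Write P(n) = an^5 + bn^4 + cn³ + dn² + en + p; the 6 given values yield a linear system in the 6 coefficients.
Solving, the leading coefficient vanishes, and P(n) = n^4 - 3n³ - 4n² - n + 3.
Then P(-4) = 391.

391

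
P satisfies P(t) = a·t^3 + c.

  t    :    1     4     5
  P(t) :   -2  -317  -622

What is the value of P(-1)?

8

From P(1) = -2 and P(4) = -317: 1a + c = -2 and 64a + c = -317.
Subtracting: 63a = -315, so a = -5; then c = -2 − (-5)·1 = 3.
So P(t) = -5t³ + 3, and P(-1) = 8.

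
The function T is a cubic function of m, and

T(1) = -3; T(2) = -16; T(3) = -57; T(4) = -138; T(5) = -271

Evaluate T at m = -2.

-12

Write T(m) = am³ + bm² + cm + d; the 5 given values yield a linear system in the 4 coefficients.
Solving, T(m) = -2m³ - 2m² + 7m - 6.
Then T(-2) = -12.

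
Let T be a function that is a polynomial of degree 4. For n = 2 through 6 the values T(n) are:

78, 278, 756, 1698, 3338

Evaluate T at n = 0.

8

Write T(n) = an^4 + bn³ + cn² + dn + e; the 5 given values yield a linear system in the 5 coefficients.
Solving, T(n) = 2n^4 + 3n³ + 2n² + 3n + 8.
Then T(0) = 8.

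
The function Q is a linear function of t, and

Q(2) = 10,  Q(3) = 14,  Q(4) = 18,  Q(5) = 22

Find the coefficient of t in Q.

4

First differences: 4, 4, 4.
Level-1 differences are constant, so Q has degree 1.
Fitting a degree-1 polynomial gives Q(t) = 4t + 2.
The coefficient of t is 4.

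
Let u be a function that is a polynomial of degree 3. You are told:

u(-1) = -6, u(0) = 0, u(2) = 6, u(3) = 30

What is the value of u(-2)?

Write u(k) = ak³ + bk² + ck + d; the 4 given values yield a linear system in the 4 coefficients.
Solving, u(k) = 2k³ - 3k² + k.
Then u(-2) = -30.

-30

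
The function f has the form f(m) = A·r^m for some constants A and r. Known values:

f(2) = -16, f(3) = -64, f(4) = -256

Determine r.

Consecutive ratio: -64/(-16) = 4, and -256/(-64) = 4, so r = 4.
Then A·4^2 = -16 gives A = -1, and f(m) = -1·4^m.

4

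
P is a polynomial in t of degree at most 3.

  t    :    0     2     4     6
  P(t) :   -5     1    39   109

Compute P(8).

211

Write P(t) = at³ + bt² + ct + d; the 4 given values yield a linear system in the 4 coefficients.
Solving, the leading coefficient vanishes, and P(t) = 4t² - 5t - 5.
Then P(8) = 211.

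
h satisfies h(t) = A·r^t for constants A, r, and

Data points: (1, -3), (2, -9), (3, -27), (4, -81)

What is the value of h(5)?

Consecutive ratio: -9/(-3) = 3, and -27/(-9) = 3, so r = 3.
Then A·3^1 = -3 gives A = -1, and h(t) = -1·3^t.
h(5) = -1·3^5 = -243.

-243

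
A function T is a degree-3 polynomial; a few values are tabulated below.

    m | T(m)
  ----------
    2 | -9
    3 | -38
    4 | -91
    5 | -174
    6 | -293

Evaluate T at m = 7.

-454

Write T(m) = am³ + bm² + cm + d; the 5 given values yield a linear system in the 4 coefficients.
Solving, T(m) = -m³ - 3m² + 5m + 1.
Then T(7) = -454.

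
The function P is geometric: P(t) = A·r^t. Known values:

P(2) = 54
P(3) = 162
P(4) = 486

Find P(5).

1458

Consecutive ratio: 162/54 = 3, and 486/162 = 3, so r = 3.
Then A·3^2 = 54 gives A = 6, and P(t) = 6·3^t.
P(5) = 6·3^5 = 1458.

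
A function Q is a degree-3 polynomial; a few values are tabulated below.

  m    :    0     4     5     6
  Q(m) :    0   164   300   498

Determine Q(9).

1584

Write Q(m) = am³ + bm² + cm + d; the 4 given values yield a linear system in the 4 coefficients.
Solving, Q(m) = 2m³ + m² + 5m.
Then Q(9) = 1584.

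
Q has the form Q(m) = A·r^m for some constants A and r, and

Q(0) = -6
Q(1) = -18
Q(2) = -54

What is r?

3

Consecutive ratio: -18/(-6) = 3, and -54/(-18) = 3, so r = 3.
Then A·3^0 = -6 gives A = -6, and Q(m) = -6·3^m.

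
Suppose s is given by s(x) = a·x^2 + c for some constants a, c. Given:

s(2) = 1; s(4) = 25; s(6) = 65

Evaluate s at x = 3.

From s(2) = 1 and s(4) = 25: 4a + c = 1 and 16a + c = 25.
Subtracting: 12a = 24, so a = 2; then c = 1 − 2·4 = -7.
So s(x) = 2x² − 7, and s(3) = 11.

11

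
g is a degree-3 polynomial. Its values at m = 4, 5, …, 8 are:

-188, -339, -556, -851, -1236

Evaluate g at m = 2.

First differences: -151, -217, -295, -385. Second differences: -66, -78, -90. Third differences: -12, -12.
Level-3 differences are constant, so g has degree 3.
Fitting a degree-3 polynomial gives g(m) = -2m³ - 3m² - 2m - 4.
Then g(2) = -36.

-36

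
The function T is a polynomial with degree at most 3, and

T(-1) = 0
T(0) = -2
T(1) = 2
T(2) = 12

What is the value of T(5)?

First differences: -2, 4, 10. Second differences: 6, 6.
Level-2 differences are constant, so T has degree 2.
Fitting a degree-2 polynomial gives T(k) = 3k² + k - 2.
Then T(5) = 78.

78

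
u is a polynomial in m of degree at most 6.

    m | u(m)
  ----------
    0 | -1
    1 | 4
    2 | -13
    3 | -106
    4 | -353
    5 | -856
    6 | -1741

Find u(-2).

19

Write u(m) = am^6 + bm^5 + cm^4 + dm³ + em² + pm + q; the 7 given values yield a linear system in the 7 coefficients.
Solving, the top 2 coefficients vanish, and u(m) = -m^4 - 3m³ + 5m² + 4m - 1.
Then u(-2) = 19.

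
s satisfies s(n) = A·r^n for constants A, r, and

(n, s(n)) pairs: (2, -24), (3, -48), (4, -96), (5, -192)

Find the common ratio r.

Consecutive ratio: -48/(-24) = 2, and -96/(-48) = 2, so r = 2.
Then A·2^2 = -24 gives A = -6, and s(n) = -6·2^n.

2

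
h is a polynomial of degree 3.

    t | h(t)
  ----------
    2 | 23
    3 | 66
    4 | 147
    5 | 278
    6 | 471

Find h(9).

Write h(t) = at³ + bt² + ct + d; the 5 given values yield a linear system in the 4 coefficients.
Solving, h(t) = 2t³ + t² + 3.
Then h(9) = 1542.

1542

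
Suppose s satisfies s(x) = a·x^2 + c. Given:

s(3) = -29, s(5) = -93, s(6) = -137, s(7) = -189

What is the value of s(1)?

From s(3) = -29 and s(5) = -93: 9a + c = -29 and 25a + c = -93.
Subtracting: 16a = -64, so a = -4; then c = -29 − (-4)·9 = 7.
So s(x) = -4x² + 7, and s(1) = 3.

3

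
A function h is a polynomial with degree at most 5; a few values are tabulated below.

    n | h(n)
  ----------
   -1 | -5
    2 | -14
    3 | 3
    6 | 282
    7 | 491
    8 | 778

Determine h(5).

Write h(n) = an^5 + bn^4 + cn³ + dn² + en + p; the 6 given values yield a linear system in the 6 coefficients.
Solving, the top 2 coefficients vanish, and h(n) = 2n³ - 3n² - 6n - 6.
Then h(5) = 139.

139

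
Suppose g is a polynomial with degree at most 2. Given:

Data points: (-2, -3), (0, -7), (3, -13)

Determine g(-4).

1

Write g(x) = ax² + bx + c; the 3 given values yield a linear system in the 3 coefficients.
Solving, the leading coefficient vanishes, and g(x) = -2x - 7.
Then g(-4) = 1.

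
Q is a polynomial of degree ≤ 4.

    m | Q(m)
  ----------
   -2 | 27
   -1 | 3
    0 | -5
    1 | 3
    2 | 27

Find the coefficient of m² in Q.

8

Write Q(m) = am^4 + bm³ + cm² + dm + e; the 5 given values yield a linear system in the 5 coefficients.
Solving, the top 2 coefficients vanish, and Q(m) = 8m² - 5.
The coefficient of m² is 8.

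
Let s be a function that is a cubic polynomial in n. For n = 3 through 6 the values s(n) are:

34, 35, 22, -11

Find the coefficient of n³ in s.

Write s(n) = an³ + bn² + cn + d; the 4 given values yield a linear system in the 4 coefficients.
Solving, s(n) = -n³ + 5n² + 3n + 7.
The coefficient of n³ is -1.

-1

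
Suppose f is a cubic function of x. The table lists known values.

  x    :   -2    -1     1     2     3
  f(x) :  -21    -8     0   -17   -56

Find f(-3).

Write f(x) = ax³ + bx² + cx + d; the 5 given values yield a linear system in the 4 coefficients.
Solving, f(x) = -x³ - 5x² + 5x + 1.
Then f(-3) = -32.

-32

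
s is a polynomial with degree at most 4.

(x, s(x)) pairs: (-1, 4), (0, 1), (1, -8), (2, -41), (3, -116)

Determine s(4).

Write s(x) = ax^4 + bx³ + cx² + dx + e; the 5 given values yield a linear system in the 5 coefficients.
Solving, the leading coefficient vanishes, and s(x) = -3x³ - 3x² - 3x + 1.
Then s(4) = -251.

-251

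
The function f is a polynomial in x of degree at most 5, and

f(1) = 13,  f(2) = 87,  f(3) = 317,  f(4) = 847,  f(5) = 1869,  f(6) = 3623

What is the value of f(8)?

Write f(x) = ax^5 + bx^4 + cx³ + dx² + ex + p; the 6 given values yield a linear system in the 6 coefficients.
Solving, the leading coefficient vanishes, and f(x) = 2x^4 + 4x³ + 4x² + 4x - 1.
Then f(8) = 10527.

10527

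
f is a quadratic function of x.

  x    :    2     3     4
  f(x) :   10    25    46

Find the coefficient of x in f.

0

Write f(x) = ax² + bx + c; the 3 given values yield a linear system in the 3 coefficients.
Solving, f(x) = 3x² - 2.
The coefficient of x is 0.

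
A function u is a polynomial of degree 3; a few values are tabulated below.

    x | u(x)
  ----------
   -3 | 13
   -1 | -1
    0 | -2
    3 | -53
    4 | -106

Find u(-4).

38

Write u(x) = ax³ + bx² + cx + d; the 5 given values yield a linear system in the 4 coefficients.
Solving, u(x) = -x³ - 2x² - 2x - 2.
Then u(-4) = 38.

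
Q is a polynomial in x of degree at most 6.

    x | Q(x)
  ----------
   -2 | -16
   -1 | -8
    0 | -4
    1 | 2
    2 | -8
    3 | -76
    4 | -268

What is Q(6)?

-1408

First differences: 8, 4, 6, -10, -68, -192. Second differences: -4, 2, -16, -58, -124. Third differences: 6, -18, -42, -66. Fourth differences: -24, -24, -24.
Level-4 differences are constant, so Q has degree 4.
Fitting a degree-4 polynomial gives Q(x) = -x^4 - x³ + 2x² + 6x - 4.
Then Q(6) = -1408.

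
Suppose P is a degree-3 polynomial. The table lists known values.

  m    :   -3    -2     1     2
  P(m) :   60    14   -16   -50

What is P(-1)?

-2

Write P(m) = am³ + bm² + cm + d; the 4 given values yield a linear system in the 4 coefficients.
Solving, P(m) = -3m³ - 3m² - 4m - 6.
Then P(-1) = -2.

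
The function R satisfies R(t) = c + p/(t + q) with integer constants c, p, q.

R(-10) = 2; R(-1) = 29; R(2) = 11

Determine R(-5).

-3

(R(t) − c)(t + q) = p for each data point; the three points give a linear system in c and q, then p follows.
Solving: c = 5, q = 2, p = 24, so R(t) = 5 + 24/(t + 2).
Then R(-5) = 5 + 24/(-3) = -3.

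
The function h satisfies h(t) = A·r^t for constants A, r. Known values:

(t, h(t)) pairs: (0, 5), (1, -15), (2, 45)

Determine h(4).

Consecutive ratio: -15/5 = -3, and 45/(-15) = -3, so r = -3.
Then A·(-3)^0 = 5 gives A = 5, and h(t) = 5·(-3)^t.
h(4) = 5·(-3)^4 = 405.

405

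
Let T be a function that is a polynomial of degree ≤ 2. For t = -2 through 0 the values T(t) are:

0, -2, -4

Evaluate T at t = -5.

6

Write T(t) = at² + bt + c; the 3 given values yield a linear system in the 3 coefficients.
Solving, the leading coefficient vanishes, and T(t) = -2t - 4.
Then T(-5) = 6.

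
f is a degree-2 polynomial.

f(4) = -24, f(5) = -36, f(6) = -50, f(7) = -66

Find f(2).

-6

First differences: -12, -14, -16. Second differences: -2, -2.
Level-2 differences are constant, so f has degree 2.
Fitting a degree-2 polynomial gives f(m) = -m² - 3m + 4.
Then f(2) = -6.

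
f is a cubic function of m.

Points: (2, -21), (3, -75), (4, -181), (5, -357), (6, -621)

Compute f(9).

First differences: -54, -106, -176, -264. Second differences: -52, -70, -88. Third differences: -18, -18.
Level-3 differences are constant, so f has degree 3.
Fitting a degree-3 polynomial gives f(m) = -3m³ + m² - 2m + 3.
Then f(9) = -2121.

-2121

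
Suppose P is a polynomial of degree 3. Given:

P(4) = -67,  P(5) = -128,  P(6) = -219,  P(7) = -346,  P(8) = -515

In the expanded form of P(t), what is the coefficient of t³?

-1

First differences: -61, -91, -127, -169. Second differences: -30, -36, -42. Third differences: -6, -6.
Level-3 differences are constant, so P has degree 3.
Fitting a degree-3 polynomial gives P(t) = -t³ - 3.
The coefficient of t³ is -1.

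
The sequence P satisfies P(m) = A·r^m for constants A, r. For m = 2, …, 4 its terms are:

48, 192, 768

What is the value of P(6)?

Consecutive ratio: 192/48 = 4, and 768/192 = 4, so r = 4.
Then A·4^2 = 48 gives A = 3, and P(m) = 3·4^m.
P(6) = 3·4^6 = 12288.

12288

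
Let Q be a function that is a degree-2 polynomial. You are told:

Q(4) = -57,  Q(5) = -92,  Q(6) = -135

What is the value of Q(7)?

Write Q(k) = ak² + bk + c; the 3 given values yield a linear system in the 3 coefficients.
Solving, Q(k) = -4k² + k + 3.
Then Q(7) = -186.

-186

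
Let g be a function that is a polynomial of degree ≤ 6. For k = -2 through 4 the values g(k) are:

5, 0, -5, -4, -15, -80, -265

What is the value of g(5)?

Write g(k) = ak^6 + bk^5 + ck^4 + dk³ + ek² + pk + q; the 7 given values yield a linear system in the 7 coefficients.
Solving, the top 2 coefficients vanish, and g(k) = -k^4 - k³ + 4k² - k - 5.
Then g(5) = -660.

-660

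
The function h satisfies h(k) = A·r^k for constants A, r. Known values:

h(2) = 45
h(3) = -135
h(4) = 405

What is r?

-3

Consecutive ratio: -135/45 = -3, and 405/(-135) = -3, so r = -3.
Then A·(-3)^2 = 45 gives A = 5, and h(k) = 5·(-3)^k.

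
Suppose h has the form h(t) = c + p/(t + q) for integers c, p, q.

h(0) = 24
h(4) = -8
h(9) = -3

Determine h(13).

(h(t) − c)(t + q) = p for each data point; the three points give a linear system in c and q, then p follows.
Solving: c = 0, q = -1, p = -24, so h(t) = -24/(t − 1).
Then h(13) = 0 − 24/12 = -2.

-2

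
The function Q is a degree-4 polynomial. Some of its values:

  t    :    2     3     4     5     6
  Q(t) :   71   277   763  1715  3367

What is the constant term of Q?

Write Q(t) = at^4 + bt³ + ct² + dt + e; the 5 given values yield a linear system in the 5 coefficients.
Solving, Q(t) = 2t^4 + 3t³ + 3t² + 4t - 5.
The constant term is Q(0) = -5.

-5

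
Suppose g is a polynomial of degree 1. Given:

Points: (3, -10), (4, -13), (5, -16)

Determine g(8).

-25

First differences: -3, -3.
Level-1 differences are constant, so g has degree 1.
Fitting a degree-1 polynomial gives g(m) = -3m - 1.
Then g(8) = -25.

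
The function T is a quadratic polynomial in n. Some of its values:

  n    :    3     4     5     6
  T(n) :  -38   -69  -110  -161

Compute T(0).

First differences: -31, -41, -51. Second differences: -10, -10.
Level-2 differences are constant, so T has degree 2.
Fitting a degree-2 polynomial gives T(n) = -5n² + 4n - 5.
Then T(0) = -5.

-5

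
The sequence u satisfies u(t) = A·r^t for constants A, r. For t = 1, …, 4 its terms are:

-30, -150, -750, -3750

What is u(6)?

Consecutive ratio: -150/(-30) = 5, and -750/(-150) = 5, so r = 5.
Then A·5^1 = -30 gives A = -6, and u(t) = -6·5^t.
u(6) = -6·5^6 = -93750.

-93750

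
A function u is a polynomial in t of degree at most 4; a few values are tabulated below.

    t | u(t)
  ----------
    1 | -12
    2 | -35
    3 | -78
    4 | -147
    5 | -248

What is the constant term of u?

-3

First differences: -23, -43, -69, -101. Second differences: -20, -26, -32. Third differences: -6, -6.
Level-3 differences are constant, so u has degree 3.
Fitting a degree-3 polynomial gives u(t) = -t³ - 4t² - 4t - 3.
The constant term is u(0) = -3.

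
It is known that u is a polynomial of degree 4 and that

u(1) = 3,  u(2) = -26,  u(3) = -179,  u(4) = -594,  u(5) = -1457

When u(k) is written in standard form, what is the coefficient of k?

4

Write u(k) = ak^4 + bk³ + ck² + dk + e; the 5 given values yield a linear system in the 5 coefficients.
Solving, u(k) = -2k^4 - 3k³ + 6k² + 4k - 2.
The coefficient of k is 4.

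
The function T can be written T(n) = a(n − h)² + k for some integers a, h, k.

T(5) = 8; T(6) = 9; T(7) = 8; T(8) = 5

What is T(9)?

First differences 1, -1, -3; second difference -2 = 2a, so a = -1.
Expanding, the n-coefficient is −2ah = 2h; matching it to the data gives h = 6, and then k = 9.
So T(n) = -1(n − 6)² + 9.
T(9) = -1·3² + 9 = 0.

0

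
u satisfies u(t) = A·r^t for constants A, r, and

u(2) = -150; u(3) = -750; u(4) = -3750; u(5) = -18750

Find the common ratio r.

Consecutive ratio: -750/(-150) = 5, and -3750/(-750) = 5, so r = 5.
Then A·5^2 = -150 gives A = -6, and u(t) = -6·5^t.

5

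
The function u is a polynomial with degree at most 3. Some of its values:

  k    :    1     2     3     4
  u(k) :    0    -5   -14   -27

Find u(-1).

Write u(k) = ak³ + bk² + ck + d; the 4 given values yield a linear system in the 4 coefficients.
Solving, the leading coefficient vanishes, and u(k) = -2k² + k + 1.
Then u(-1) = -2.

-2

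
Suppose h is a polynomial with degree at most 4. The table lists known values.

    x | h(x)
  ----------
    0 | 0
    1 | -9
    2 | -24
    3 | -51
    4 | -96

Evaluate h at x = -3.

First differences: -9, -15, -27, -45. Second differences: -6, -12, -18. Third differences: -6, -6.
Level-3 differences are constant, so h has degree 3.
Fitting a degree-3 polynomial gives h(x) = -x³ - 8x.
Then h(-3) = 51.

51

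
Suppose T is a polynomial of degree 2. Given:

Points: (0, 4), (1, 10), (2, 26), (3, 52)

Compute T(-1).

8

First differences: 6, 16, 26. Second differences: 10, 10.
Level-2 differences are constant, so T has degree 2.
Fitting a degree-2 polynomial gives T(n) = 5n² + n + 4.
Then T(-1) = 8.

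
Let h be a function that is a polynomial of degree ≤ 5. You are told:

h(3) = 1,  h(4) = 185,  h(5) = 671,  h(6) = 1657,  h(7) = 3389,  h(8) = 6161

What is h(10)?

Write h(k) = ak^5 + bk^4 + ck³ + dk² + ek + p; the 6 given values yield a linear system in the 6 coefficients.
Solving, the leading coefficient vanishes, and h(k) = 2k^4 - 3k³ - 7k² - 6k + 1.
Then h(10) = 16241.

16241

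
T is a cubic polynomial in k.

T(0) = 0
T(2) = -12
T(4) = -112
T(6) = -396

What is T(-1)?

Write T(k) = ak³ + bk² + ck + d; the 4 given values yield a linear system in the 4 coefficients.
Solving, T(k) = -2k³ + k².
Then T(-1) = 3.

3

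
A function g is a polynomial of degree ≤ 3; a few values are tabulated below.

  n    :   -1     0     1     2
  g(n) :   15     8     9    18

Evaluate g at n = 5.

First differences: -7, 1, 9. Second differences: 8, 8.
Level-2 differences are constant, so g has degree 2.
Fitting a degree-2 polynomial gives g(n) = 4n² - 3n + 8.
Then g(5) = 93.

93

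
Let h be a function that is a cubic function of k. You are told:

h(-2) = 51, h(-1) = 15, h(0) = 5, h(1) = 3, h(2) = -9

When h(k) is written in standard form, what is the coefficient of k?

-3

First differences: -36, -10, -2, -12. Second differences: 26, 8, -10. Third differences: -18, -18.
Level-3 differences are constant, so h has degree 3.
Fitting a degree-3 polynomial gives h(k) = -3k³ + 4k² - 3k + 5.
The coefficient of k is -3.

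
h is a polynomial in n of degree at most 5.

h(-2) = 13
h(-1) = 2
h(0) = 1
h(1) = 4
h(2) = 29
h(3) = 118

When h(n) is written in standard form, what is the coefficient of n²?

1

First differences: -11, -1, 3, 25, 89. Second differences: 10, 4, 22, 64. Third differences: -6, 18, 42. Fourth differences: 24, 24.
Level-4 differences are constant, so h has degree 4.
Fitting a degree-4 polynomial gives h(n) = n^4 + n³ + n² + 1.
The coefficient of n² is 1.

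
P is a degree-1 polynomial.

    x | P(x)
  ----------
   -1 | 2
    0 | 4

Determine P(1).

Write P(x) = ax + b; the 2 given values yield a linear system in the 2 coefficients.
Solving, P(x) = 2x + 4.
Then P(1) = 6.

6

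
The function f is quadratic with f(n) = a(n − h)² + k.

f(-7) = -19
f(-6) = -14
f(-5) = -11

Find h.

First differences 5, 3; second difference -2 = 2a, so a = -1.
Expanding, the n-coefficient is −2ah = 2h; matching it to the data gives h = -4, and then k = -10.
So f(n) = -1(n + 4)² − 10.
Hence h = -4.

-4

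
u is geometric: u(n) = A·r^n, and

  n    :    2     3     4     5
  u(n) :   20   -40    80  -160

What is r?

-2

Consecutive ratio: -40/20 = -2, and 80/(-40) = -2, so r = -2.
Then A·(-2)^2 = 20 gives A = 5, and u(n) = 5·(-2)^n.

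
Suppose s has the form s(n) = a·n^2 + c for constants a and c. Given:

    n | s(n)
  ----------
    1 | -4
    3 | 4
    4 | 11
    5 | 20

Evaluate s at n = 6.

31

From s(1) = -4 and s(3) = 4: 1a + c = -4 and 9a + c = 4.
Subtracting: 8a = 8, so a = 1; then c = -4 − 1·1 = -5.
So s(n) = 1n² − 5, and s(6) = 31.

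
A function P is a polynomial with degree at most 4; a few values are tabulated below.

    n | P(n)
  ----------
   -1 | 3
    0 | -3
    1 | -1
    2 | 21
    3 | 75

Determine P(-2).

Write P(n) = an^4 + bn³ + cn² + dn + e; the 5 given values yield a linear system in the 5 coefficients.
Solving, the leading coefficient vanishes, and P(n) = 2n³ + 4n² - 4n - 3.
Then P(-2) = 5.

5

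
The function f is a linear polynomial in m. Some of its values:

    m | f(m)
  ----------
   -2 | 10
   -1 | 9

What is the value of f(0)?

8

Write f(m) = am + b; the 2 given values yield a linear system in the 2 coefficients.
Solving, f(m) = -m + 8.
Then f(0) = 8.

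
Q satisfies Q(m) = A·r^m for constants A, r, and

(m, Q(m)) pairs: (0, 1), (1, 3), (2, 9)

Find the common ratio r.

3

Consecutive ratio: 3/1 = 3, and 9/3 = 3, so r = 3.
Then A·3^0 = 1 gives A = 1, and Q(m) = 1·3^m.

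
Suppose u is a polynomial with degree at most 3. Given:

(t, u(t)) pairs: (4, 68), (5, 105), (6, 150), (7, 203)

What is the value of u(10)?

410

First differences: 37, 45, 53. Second differences: 8, 8.
Level-2 differences are constant, so u has degree 2.
Fitting a degree-2 polynomial gives u(t) = 4t² + t.
Then u(10) = 410.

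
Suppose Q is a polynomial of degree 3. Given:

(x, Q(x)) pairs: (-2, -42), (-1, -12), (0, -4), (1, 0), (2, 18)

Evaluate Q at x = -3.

-112

Write Q(x) = ax³ + bx² + cx + d; the 5 given values yield a linear system in the 4 coefficients.
Solving, Q(x) = 3x³ - 2x² + 3x - 4.
Then Q(-3) = -112.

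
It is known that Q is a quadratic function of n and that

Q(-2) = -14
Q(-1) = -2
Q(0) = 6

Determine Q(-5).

Write Q(n) = an² + bn + c; the 3 given values yield a linear system in the 3 coefficients.
Solving, Q(n) = -2n² + 6n + 6.
Then Q(-5) = -74.

-74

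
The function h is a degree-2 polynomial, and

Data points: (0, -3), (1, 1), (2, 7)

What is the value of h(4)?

Write h(n) = an² + bn + c; the 3 given values yield a linear system in the 3 coefficients.
Solving, h(n) = n² + 3n - 3.
Then h(4) = 25.

25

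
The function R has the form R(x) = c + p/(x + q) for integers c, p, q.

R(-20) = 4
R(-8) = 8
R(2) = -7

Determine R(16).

0

(R(x) − c)(x + q) = p for each data point; the three points give a linear system in c and q, then p follows.
Solving: c = 2, q = 2, p = -36, so R(x) = 2 − 36/(x + 2).
Then R(16) = 2 − 36/18 = 0.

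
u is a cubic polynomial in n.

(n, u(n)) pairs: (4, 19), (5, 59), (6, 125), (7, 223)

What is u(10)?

769

Write u(n) = an³ + bn² + cn + d; the 4 given values yield a linear system in the 4 coefficients.
Solving, u(n) = n³ - 2n² - 3n - 1.
Then u(10) = 769.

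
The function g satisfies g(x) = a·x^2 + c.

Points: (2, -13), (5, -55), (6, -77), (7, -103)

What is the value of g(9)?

From g(2) = -13 and g(5) = -55: 4a + c = -13 and 25a + c = -55.
Subtracting: 21a = -42, so a = -2; then c = -13 − (-2)·4 = -5.
So g(x) = -2x² − 5, and g(9) = -167.

-167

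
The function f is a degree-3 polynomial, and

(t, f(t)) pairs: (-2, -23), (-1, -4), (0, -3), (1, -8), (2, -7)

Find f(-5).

-308

Write f(t) = at³ + bt² + ct + d; the 5 given values yield a linear system in the 4 coefficients.
Solving, f(t) = 2t³ - 3t² - 4t - 3.
Then f(-5) = -308.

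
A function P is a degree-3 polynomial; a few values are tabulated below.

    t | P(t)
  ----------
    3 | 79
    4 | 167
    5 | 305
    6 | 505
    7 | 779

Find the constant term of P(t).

-5

First differences: 88, 138, 200, 274. Second differences: 50, 62, 74. Third differences: 12, 12.
Level-3 differences are constant, so P has degree 3.
Fitting a degree-3 polynomial gives P(t) = 2t³ + t² + 7t - 5.
The constant term is P(0) = -5.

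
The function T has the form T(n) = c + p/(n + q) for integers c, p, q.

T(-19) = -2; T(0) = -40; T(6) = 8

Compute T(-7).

(T(n) − c)(n + q) = p for each data point; the three points give a linear system in c and q, then p follows.
Solving: c = 0, q = -1, p = 40, so T(n) = 40/(n − 1).
Then T(-7) = 0 + 40/(-8) = -5.

-5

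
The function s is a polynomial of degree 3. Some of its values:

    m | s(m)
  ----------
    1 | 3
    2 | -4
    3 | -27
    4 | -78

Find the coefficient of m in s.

-5

Write s(m) = am³ + bm² + cm + d; the 4 given values yield a linear system in the 4 coefficients.
Solving, s(m) = -2m³ + 4m² - 5m + 6.
The coefficient of m is -5.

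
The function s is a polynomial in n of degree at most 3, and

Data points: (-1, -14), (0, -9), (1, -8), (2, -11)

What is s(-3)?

First differences: 5, 1, -3. Second differences: -4, -4.
Level-2 differences are constant, so s has degree 2.
Fitting a degree-2 polynomial gives s(n) = -2n² + 3n - 9.
Then s(-3) = -36.

-36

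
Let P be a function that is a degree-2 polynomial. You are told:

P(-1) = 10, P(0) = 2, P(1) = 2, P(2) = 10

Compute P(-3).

First differences: -8, 0, 8. Second differences: 8, 8.
Level-2 differences are constant, so P has degree 2.
Fitting a degree-2 polynomial gives P(t) = 4t² - 4t + 2.
Then P(-3) = 50.

50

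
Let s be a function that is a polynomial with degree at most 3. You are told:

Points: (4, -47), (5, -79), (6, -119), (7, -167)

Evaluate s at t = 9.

First differences: -32, -40, -48. Second differences: -8, -8.
Level-2 differences are constant, so s has degree 2.
Fitting a degree-2 polynomial gives s(t) = -4t² + 4t + 1.
Then s(9) = -287.

-287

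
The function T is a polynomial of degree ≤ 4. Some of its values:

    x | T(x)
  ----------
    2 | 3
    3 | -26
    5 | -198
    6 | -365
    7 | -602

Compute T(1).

10

Write T(x) = ax^4 + bx³ + cx² + dx + e; the 5 given values yield a linear system in the 5 coefficients.
Solving, the leading coefficient vanishes, and T(x) = -2x³ + x² + 4x + 7.
Then T(1) = 10.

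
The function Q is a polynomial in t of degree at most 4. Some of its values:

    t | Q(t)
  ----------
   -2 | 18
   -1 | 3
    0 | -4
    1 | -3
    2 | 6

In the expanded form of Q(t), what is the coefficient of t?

-3

First differences: -15, -7, 1, 9. Second differences: 8, 8, 8.
Level-2 differences are constant, so Q has degree 2.
Fitting a degree-2 polynomial gives Q(t) = 4t² - 3t - 4.
The coefficient of t is -3.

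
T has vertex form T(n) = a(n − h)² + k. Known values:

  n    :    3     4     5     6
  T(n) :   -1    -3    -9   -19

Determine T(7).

First differences -2, -6, -10; second difference -4 = 2a, so a = -2.
Expanding, the n-coefficient is −2ah = 4h; matching it to the data gives h = 3, and then k = -1.
So T(n) = -2(n − 3)² − 1.
T(7) = -2·4² − 1 = -33.

-33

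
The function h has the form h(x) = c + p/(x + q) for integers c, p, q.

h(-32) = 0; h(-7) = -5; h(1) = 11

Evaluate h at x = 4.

(h(x) − c)(x + q) = p for each data point; the three points give a linear system in c and q, then p follows.
Solving: c = 1, q = 2, p = 30, so h(x) = 1 + 30/(x + 2).
Then h(4) = 1 + 30/6 = 6.

6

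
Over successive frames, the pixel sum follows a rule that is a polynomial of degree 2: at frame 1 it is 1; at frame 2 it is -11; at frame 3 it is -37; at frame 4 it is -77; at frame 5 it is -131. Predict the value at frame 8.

-377

Write the value at n as h(n).
First differences: -12, -26, -40, -54. Second differences: -14, -14, -14.
Level-2 differences are constant, so h has degree 2.
Fitting a degree-2 polynomial gives h(n) = -7n² + 9n - 1.
Then h(8) = -377.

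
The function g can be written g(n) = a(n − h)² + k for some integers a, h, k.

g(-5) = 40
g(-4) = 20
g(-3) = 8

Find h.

-2

First differences -20, -12; second difference 8 = 2a, so a = 4.
Expanding, the n-coefficient is −2ah = -8h; matching it to the data gives h = -2, and then k = 4.
So g(n) = 4(n + 2)² + 4.
Hence h = -2.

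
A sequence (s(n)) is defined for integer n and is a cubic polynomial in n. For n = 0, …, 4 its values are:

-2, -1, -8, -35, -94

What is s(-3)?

First differences: 1, -7, -27, -59. Second differences: -8, -20, -32. Third differences: -12, -12.
Level-3 differences are constant, so s has degree 3.
Fitting a degree-3 polynomial gives s(n) = -2n³ + 2n² + n - 2.
Then s(-3) = 67.

67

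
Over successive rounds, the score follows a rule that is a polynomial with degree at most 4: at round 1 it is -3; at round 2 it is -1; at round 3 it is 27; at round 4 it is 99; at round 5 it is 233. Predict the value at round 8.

1187

Write the value at t as s(t).
Write s(t) = at^4 + bt³ + ct² + dt + e; the 5 given values yield a linear system in the 5 coefficients.
Solving, the leading coefficient vanishes, and s(t) = 3t³ - 5t² - 4t + 3.
Then s(8) = 1187.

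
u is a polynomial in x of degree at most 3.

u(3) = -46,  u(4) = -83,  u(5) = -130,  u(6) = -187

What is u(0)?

5

First differences: -37, -47, -57. Second differences: -10, -10.
Level-2 differences are constant, so u has degree 2.
Fitting a degree-2 polynomial gives u(x) = -5x² - 2x + 5.
The constant term is u(0) = 5.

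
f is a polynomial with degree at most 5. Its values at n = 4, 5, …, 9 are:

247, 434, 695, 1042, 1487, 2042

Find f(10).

First differences: 187, 261, 347, 445, 555. Second differences: 74, 86, 98, 110. Third differences: 12, 12, 12.
Level-3 differences are constant, so f has degree 3.
Fitting a degree-3 polynomial gives f(n) = 2n³ + 7n² + 2n - 1.
Then f(10) = 2719.

2719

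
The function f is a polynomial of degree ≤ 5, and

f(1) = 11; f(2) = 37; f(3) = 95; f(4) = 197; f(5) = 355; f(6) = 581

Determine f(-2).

Write f(x) = ax^5 + bx^4 + cx³ + dx² + ex + p; the 6 given values yield a linear system in the 6 coefficients.
Solving, the top 2 coefficients vanish, and f(x) = 2x³ + 4x² + 5.
Then f(-2) = 5.

5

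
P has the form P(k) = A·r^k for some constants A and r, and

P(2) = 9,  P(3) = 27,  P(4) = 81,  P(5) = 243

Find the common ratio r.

3

Consecutive ratio: 27/9 = 3, and 81/27 = 3, so r = 3.
Then A·3^2 = 9 gives A = 1, and P(k) = 1·3^k.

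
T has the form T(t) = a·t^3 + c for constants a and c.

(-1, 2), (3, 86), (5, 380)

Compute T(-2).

From T(-1) = 2 and T(3) = 86: -1a + c = 2 and 27a + c = 86.
Subtracting: 28a = 84, so a = 3; then c = 2 − 3·(-1) = 5.
So T(t) = 3t³ + 5, and T(-2) = -19.

-19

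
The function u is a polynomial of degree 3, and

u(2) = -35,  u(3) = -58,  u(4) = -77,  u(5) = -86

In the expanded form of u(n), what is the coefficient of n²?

-7

Write u(n) = an³ + bn² + cn + d; the 4 given values yield a linear system in the 4 coefficients.
Solving, u(n) = n³ - 7n² - 7n - 1.
The coefficient of n² is -7.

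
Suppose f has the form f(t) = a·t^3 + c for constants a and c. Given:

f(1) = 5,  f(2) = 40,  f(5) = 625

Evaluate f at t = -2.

-40

From f(1) = 5 and f(2) = 40: 1a + c = 5 and 8a + c = 40.
Subtracting: 7a = 35, so a = 5; then c = 5 − 5·1 = 0.
So f(t) = 5t³ + 0, and f(-2) = -40.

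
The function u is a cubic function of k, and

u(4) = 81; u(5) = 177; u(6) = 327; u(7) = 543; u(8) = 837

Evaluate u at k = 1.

-3

Write u(k) = ak³ + bk² + ck + d; the 5 given values yield a linear system in the 4 coefficients.
Solving, u(k) = 2k³ - 3k² + k - 3.
Then u(1) = -3.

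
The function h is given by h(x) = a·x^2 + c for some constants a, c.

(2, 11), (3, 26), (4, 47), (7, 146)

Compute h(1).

From h(2) = 11 and h(3) = 26: 4a + c = 11 and 9a + c = 26.
Subtracting: 5a = 15, so a = 3; then c = 11 − 3·4 = -1.
So h(x) = 3x² − 1, and h(1) = 2.

2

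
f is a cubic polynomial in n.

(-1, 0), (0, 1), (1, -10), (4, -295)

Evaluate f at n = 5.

-534

Write f(n) = an³ + bn² + cn + d; the 4 given values yield a linear system in the 4 coefficients.
Solving, f(n) = -3n³ - 6n² - 2n + 1.
Then f(5) = -534.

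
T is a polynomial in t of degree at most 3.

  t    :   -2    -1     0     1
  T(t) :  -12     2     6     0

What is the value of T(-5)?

-114

First differences: 14, 4, -6. Second differences: -10, -10.
Level-2 differences are constant, so T has degree 2.
Fitting a degree-2 polynomial gives T(t) = -5t² - t + 6.
Then T(-5) = -114.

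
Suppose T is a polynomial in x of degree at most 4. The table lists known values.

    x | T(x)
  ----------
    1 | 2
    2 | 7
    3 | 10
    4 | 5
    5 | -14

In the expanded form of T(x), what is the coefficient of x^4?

First differences: 5, 3, -5, -19. Second differences: -2, -8, -14. Third differences: -6, -6.
Level-3 differences are constant, so T has degree 3.
Fitting a degree-3 polynomial gives T(x) = -x³ + 5x² - 3x + 1.
The coefficient of x^4 is 0.

0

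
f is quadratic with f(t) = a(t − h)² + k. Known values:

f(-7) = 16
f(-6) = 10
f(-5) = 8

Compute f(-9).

First differences -6, -2; second difference 4 = 2a, so a = 2.
Expanding, the t-coefficient is −2ah = -4h; matching it to the data gives h = -5, and then k = 8.
So f(t) = 2(t + 5)² + 8.
f(-9) = 2·(-4)² + 8 = 40.

40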